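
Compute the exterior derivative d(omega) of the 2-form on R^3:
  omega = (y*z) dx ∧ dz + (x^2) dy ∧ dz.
d(omega) = (2*x - z) dx ∧ dy ∧ dz

For a 2-form omega = sum_{i<j} g_{ij} dx_i ∧ dx_j, the exterior derivative is
  d(omega) = sum_{i<j} d(g_{ij}) ∧ dx_i ∧ dx_j = sum_{i<j, k} (∂g_{ij}/∂x_k) dx_k ∧ dx_i ∧ dx_j.
Expand each term, using dx_k ∧ dx_i ∧ dx_j = sgn(permutation) dx_{(a)} ∧ dx_{(b)} ∧ dx_{(c)} with (a < b < c) sorted:
  d(y*z) includes (∂/∂y)(y*z) dy = (z) dy, which multiplied by dx ∧ dz gives (-z) dx ∧ dy ∧ dz
  d(x^2) includes (∂/∂x)(x^2) dx = (2*x) dx, which multiplied by dy ∧ dz gives (2*x) dx ∧ dy ∧ dz
Collecting like 3-forms: d(omega) = (2*x - z) dx ∧ dy ∧ dz.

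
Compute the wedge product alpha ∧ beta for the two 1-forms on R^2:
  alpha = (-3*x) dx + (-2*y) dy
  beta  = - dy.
alpha ∧ beta = (3*x) dx ∧ dy

Distribute the wedge, using dx_i ∧ dx_j = -dx_j ∧ dx_i and dx_i ∧ dx_i = 0. For each pair (i, j) with i < j, the coefficient of dx_i ∧ dx_j in alpha ∧ beta is (alpha_i * beta_j - alpha_j * beta_i). Collecting: alpha ∧ beta = (3*x) dx ∧ dy.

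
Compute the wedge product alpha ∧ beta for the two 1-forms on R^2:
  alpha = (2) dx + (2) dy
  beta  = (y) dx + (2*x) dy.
alpha ∧ beta = (4*x - 2*y) dx ∧ dy

Distribute the wedge, using dx_i ∧ dx_j = -dx_j ∧ dx_i and dx_i ∧ dx_i = 0. For each pair (i, j) with i < j, the coefficient of dx_i ∧ dx_j in alpha ∧ beta is (alpha_i * beta_j - alpha_j * beta_i). Collecting: alpha ∧ beta = (4*x - 2*y) dx ∧ dy.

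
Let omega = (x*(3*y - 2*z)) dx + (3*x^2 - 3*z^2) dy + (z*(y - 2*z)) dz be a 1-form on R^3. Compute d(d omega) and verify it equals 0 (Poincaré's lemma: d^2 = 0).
d(d omega) = 0

Step 1: d omega = sum_{i<j} (∂f_j/∂x_i - ∂f_i/∂x_j) dx_i ∧ dx_j:
  coeff of dx ∧ dy: 3*x
  coeff of dx ∧ dz: 2*x
  coeff of dy ∧ dz: 7*z
Step 2: Apply d again to each 2-form coefficient. The only possible 3-form in R^3 is dx ∧ dy ∧ dz, with coefficient
  ∂(coeff of dy∧dz)/∂x - ∂(coeff of dx∧dz)/∂y + ∂(coeff of dx∧dy)/∂z
  = ∂/∂x (7*z) - ∂/∂y (2*x) + ∂/∂z (3*x).
Each of these terms simplifies to sums of mixed partials that cancel in pairs. The result is 0 (by equality of mixed partials for smooth functions — Schwarz / Clairaut).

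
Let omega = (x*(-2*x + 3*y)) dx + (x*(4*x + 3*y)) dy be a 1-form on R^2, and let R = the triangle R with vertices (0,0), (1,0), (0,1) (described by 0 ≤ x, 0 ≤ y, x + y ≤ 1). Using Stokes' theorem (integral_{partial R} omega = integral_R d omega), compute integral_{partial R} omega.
integral_(partial R) omega = 4/3

Stokes: integral_partial_R omega = integral_R d omega with d omega = (∂Q/∂x - ∂P/∂y) dx ∧ dy.
  ∂Q/∂x = 8*x + 3*y
  ∂P/∂y = 3*x
  integrand = ∂Q/∂x - ∂P/∂y = 5*x + 3*y.
Integrating over R: integral_0^1 integral_0^{1-x} (5*x + 3*y) dy dx = 4/3.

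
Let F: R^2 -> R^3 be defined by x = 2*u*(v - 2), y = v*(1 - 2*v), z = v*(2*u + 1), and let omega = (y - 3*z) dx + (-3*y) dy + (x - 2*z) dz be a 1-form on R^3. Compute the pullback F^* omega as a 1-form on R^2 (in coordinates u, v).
F^* omega = (4*v*(-4*u*v + 4*u - v^2 + 2)) du + (-16*u^2*v - 8*u^2 - 4*u*v^2 - 10*u*v - 4*u - 24*v^3 + 18*v^2 - 5*v) dv

Using F^*(f dg) = (f ∘ F) d(g ∘ F), substitute each coordinate x_i by F_i(u, v) in f_i, and replace dx_i by d F_i = (∂F_i/∂u) du + (∂F_i/∂v) dv.
  For the x component: f_1(F) = 2*v*(-3*u - v - 1); d F_1 = (2*v - 4) du + (2*u) dv
  For the y component: f_2(F) = 3*v*(2*v - 1); d F_2 = (0) du + (1 - 4*v) dv
  For the z component: f_3(F) = -2*u*v - 4*u - 2*v; d F_3 = (2*v) du + (2*u + 1) dv
Combining and collecting du, dv coefficients:
  coeff of du: 4*v*(-4*u*v + 4*u - v^2 + 2)
  coeff of dv: -16*u^2*v - 8*u^2 - 4*u*v^2 - 10*u*v - 4*u - 24*v^3 + 18*v^2 - 5*v
F^* omega = (4*v*(-4*u*v + 4*u - v^2 + 2)) du + (-16*u^2*v - 8*u^2 - 4*u*v^2 - 10*u*v - 4*u - 24*v^3 + 18*v^2 - 5*v) dv.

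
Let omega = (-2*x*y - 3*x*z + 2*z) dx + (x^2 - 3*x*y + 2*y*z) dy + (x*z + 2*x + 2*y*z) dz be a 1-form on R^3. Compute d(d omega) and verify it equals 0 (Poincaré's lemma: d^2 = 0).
d(d omega) = 0

Step 1: d omega = sum_{i<j} (∂f_j/∂x_i - ∂f_i/∂x_j) dx_i ∧ dx_j:
  coeff of dx ∧ dy: 4*x - 3*y
  coeff of dx ∧ dz: 3*x + z
  coeff of dy ∧ dz: -2*y + 2*z
Step 2: Apply d again to each 2-form coefficient. The only possible 3-form in R^3 is dx ∧ dy ∧ dz, with coefficient
  ∂(coeff of dy∧dz)/∂x - ∂(coeff of dx∧dz)/∂y + ∂(coeff of dx∧dy)/∂z
  = ∂/∂x (-2*y + 2*z) - ∂/∂y (3*x + z) + ∂/∂z (4*x - 3*y).
Each of these terms simplifies to sums of mixed partials that cancel in pairs. The result is 0 (by equality of mixed partials for smooth functions — Schwarz / Clairaut).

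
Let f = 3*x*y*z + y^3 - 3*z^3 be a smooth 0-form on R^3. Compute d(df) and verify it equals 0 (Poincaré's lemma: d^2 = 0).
d(df) = 0

Step 1: df = sum_i (∂f/∂x_i) dx_i = (3*y*z) dx + (3*x*z + 3*y^2) dy + (3*x*y - 9*z^2) dz.
Step 2: Apply d again. Using the 1-form formula, the coefficient of dx ∧ dy in d(df) is ∂^2 f/∂x ∂y - ∂^2 f/∂y ∂x = (3*z) - (3*z) = 0 (equality of mixed partials for smooth f).
Similarly for dx ∧ dz and dy ∧ dz — all coefficients vanish. So d(df) = 0.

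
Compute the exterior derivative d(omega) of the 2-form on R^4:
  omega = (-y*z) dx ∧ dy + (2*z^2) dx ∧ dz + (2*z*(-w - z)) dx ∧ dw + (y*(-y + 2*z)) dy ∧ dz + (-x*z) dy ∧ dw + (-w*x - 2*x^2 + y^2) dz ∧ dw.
d(omega) = (-y) dx ∧ dy ∧ dz + (w - 4*x + 4*z) dx ∧ dz ∧ dw + (-z) dx ∧ dy ∧ dw + (x + 2*y) dy ∧ dz ∧ dw

For a 2-form omega = sum_{i<j} g_{ij} dx_i ∧ dx_j, the exterior derivative is
  d(omega) = sum_{i<j} d(g_{ij}) ∧ dx_i ∧ dx_j = sum_{i<j, k} (∂g_{ij}/∂x_k) dx_k ∧ dx_i ∧ dx_j.
Expand each term, using dx_k ∧ dx_i ∧ dx_j = sgn(permutation) dx_{(a)} ∧ dx_{(b)} ∧ dx_{(c)} with (a < b < c) sorted:
  d(-y*z) includes (∂/∂z)(-y*z) dz = (-y) dz, which multiplied by dx ∧ dy gives (-y) dx ∧ dy ∧ dz
  d(2*z*(-w - z)) includes (∂/∂z)(2*z*(-w - z)) dz = (-2*w - 4*z) dz, which multiplied by dx ∧ dw gives (2*w + 4*z) dx ∧ dz ∧ dw
  d(-x*z) includes (∂/∂x)(-x*z) dx = (-z) dx, which multiplied by dy ∧ dw gives (-z) dx ∧ dy ∧ dw
  d(-x*z) includes (∂/∂z)(-x*z) dz = (-x) dz, which multiplied by dy ∧ dw gives (x) dy ∧ dz ∧ dw
  d(-w*x - 2*x^2 + y^2) includes (∂/∂x)(-w*x - 2*x^2 + y^2) dx = (-w - 4*x) dx, which multiplied by dz ∧ dw gives (-w - 4*x) dx ∧ dz ∧ dw
  d(-w*x - 2*x^2 + y^2) includes (∂/∂y)(-w*x - 2*x^2 + y^2) dy = (2*y) dy, which multiplied by dz ∧ dw gives (2*y) dy ∧ dz ∧ dw
Collecting like 3-forms: d(omega) = (-y) dx ∧ dy ∧ dz + (w - 4*x + 4*z) dx ∧ dz ∧ dw + (-z) dx ∧ dy ∧ dw + (x + 2*y) dy ∧ dz ∧ dw.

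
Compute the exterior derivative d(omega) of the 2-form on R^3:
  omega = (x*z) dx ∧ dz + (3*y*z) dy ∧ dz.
d(omega) = 0

For a 2-form omega = sum_{i<j} g_{ij} dx_i ∧ dx_j, the exterior derivative is
  d(omega) = sum_{i<j} d(g_{ij}) ∧ dx_i ∧ dx_j = sum_{i<j, k} (∂g_{ij}/∂x_k) dx_k ∧ dx_i ∧ dx_j.
Expand each term, using dx_k ∧ dx_i ∧ dx_j = sgn(permutation) dx_{(a)} ∧ dx_{(b)} ∧ dx_{(c)} with (a < b < c) sorted:

Collecting like 3-forms: d(omega) = 0.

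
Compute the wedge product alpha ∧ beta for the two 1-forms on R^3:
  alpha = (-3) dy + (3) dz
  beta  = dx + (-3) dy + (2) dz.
alpha ∧ beta = (3) dx ∧ dy + (3) dy ∧ dz + (-3) dx ∧ dz

Distribute the wedge, using dx_i ∧ dx_j = -dx_j ∧ dx_i and dx_i ∧ dx_i = 0. For each pair (i, j) with i < j, the coefficient of dx_i ∧ dx_j in alpha ∧ beta is (alpha_i * beta_j - alpha_j * beta_i). Collecting: alpha ∧ beta = (3) dx ∧ dy + (3) dy ∧ dz + (-3) dx ∧ dz.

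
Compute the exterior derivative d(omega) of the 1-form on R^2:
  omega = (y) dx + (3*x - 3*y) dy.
d(omega) = (2) dx ∧ dy

For a 1-form omega = sum_i f_i dx_i, the exterior derivative is
  d(omega) = sum_{i < j} (∂f_j/∂x_i - ∂f_i/∂x_j) dx_i ∧ dx_j.
  coefficient of dx ∧ dy: ∂f_2/∂x - ∂f_1/∂y = ∂(3*x - 3*y)/∂x - ∂(y)/∂y = 2
Assembling: d(omega) = (2) dx ∧ dy.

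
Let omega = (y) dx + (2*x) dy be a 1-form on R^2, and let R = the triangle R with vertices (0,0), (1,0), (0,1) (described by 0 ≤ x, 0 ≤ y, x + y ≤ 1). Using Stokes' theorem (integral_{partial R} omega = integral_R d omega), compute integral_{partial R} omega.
integral_(partial R) omega = 1/2

Stokes: integral_partial_R omega = integral_R d omega with d omega = (∂Q/∂x - ∂P/∂y) dx ∧ dy.
  ∂Q/∂x = 2
  ∂P/∂y = 1
  integrand = ∂Q/∂x - ∂P/∂y = 1.
Integrating over R: integral_0^1 integral_0^{1-x} (1) dy dx = 1/2.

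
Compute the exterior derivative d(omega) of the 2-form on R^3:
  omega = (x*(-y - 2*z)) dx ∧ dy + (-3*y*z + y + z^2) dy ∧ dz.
d(omega) = (-2*x) dx ∧ dy ∧ dz

For a 2-form omega = sum_{i<j} g_{ij} dx_i ∧ dx_j, the exterior derivative is
  d(omega) = sum_{i<j} d(g_{ij}) ∧ dx_i ∧ dx_j = sum_{i<j, k} (∂g_{ij}/∂x_k) dx_k ∧ dx_i ∧ dx_j.
Expand each term, using dx_k ∧ dx_i ∧ dx_j = sgn(permutation) dx_{(a)} ∧ dx_{(b)} ∧ dx_{(c)} with (a < b < c) sorted:
  d(x*(-y - 2*z)) includes (∂/∂z)(x*(-y - 2*z)) dz = (-2*x) dz, which multiplied by dx ∧ dy gives (-2*x) dx ∧ dy ∧ dz
Collecting like 3-forms: d(omega) = (-2*x) dx ∧ dy ∧ dz.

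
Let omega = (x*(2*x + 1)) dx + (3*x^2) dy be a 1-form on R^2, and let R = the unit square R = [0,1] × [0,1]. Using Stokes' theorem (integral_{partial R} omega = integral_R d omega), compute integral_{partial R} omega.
integral_(partial R) omega = 3

Stokes: integral_partial_R omega = integral_R d omega with d omega = (∂Q/∂x - ∂P/∂y) dx ∧ dy.
  ∂Q/∂x = 6*x
  ∂P/∂y = 0
  integrand = ∂Q/∂x - ∂P/∂y = 6*x.
Integrating over R: integral_0^1 integral_0^1 (6*x) dx dy = 3.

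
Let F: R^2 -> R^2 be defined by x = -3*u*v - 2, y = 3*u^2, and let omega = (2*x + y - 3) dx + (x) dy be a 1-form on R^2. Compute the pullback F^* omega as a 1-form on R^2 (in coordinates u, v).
F^* omega = (-27*u^2*v + 18*u*v^2 - 12*u + 21*v) du + (3*u*(-3*u^2 + 6*u*v + 7)) dv

Using F^*(f dg) = (f ∘ F) d(g ∘ F), substitute each coordinate x_i by F_i(u, v) in f_i, and replace dx_i by d F_i = (∂F_i/∂u) du + (∂F_i/∂v) dv.
  For the x component: f_1(F) = 3*u^2 - 6*u*v - 7; d F_1 = (-3*v) du + (-3*u) dv
  For the y component: f_2(F) = -3*u*v - 2; d F_2 = (6*u) du + (0) dv
Combining and collecting du, dv coefficients:
  coeff of du: -27*u^2*v + 18*u*v^2 - 12*u + 21*v
  coeff of dv: 3*u*(-3*u^2 + 6*u*v + 7)
F^* omega = (-27*u^2*v + 18*u*v^2 - 12*u + 21*v) du + (3*u*(-3*u^2 + 6*u*v + 7)) dv.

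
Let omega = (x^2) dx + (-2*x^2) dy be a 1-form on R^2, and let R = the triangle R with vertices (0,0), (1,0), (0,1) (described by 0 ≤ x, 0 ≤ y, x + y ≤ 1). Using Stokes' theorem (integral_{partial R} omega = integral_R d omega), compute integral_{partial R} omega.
integral_(partial R) omega = -2/3

Stokes: integral_partial_R omega = integral_R d omega with d omega = (∂Q/∂x - ∂P/∂y) dx ∧ dy.
  ∂Q/∂x = -4*x
  ∂P/∂y = 0
  integrand = ∂Q/∂x - ∂P/∂y = -4*x.
Integrating over R: integral_0^1 integral_0^{1-x} (-4*x) dy dx = -2/3.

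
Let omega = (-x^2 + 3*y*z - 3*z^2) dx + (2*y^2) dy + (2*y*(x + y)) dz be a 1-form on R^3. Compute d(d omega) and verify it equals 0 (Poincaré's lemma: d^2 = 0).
d(d omega) = 0

Step 1: d omega = sum_{i<j} (∂f_j/∂x_i - ∂f_i/∂x_j) dx_i ∧ dx_j:
  coeff of dx ∧ dy: -3*z
  coeff of dx ∧ dz: -y + 6*z
  coeff of dy ∧ dz: 2*x + 4*y
Step 2: Apply d again to each 2-form coefficient. The only possible 3-form in R^3 is dx ∧ dy ∧ dz, with coefficient
  ∂(coeff of dy∧dz)/∂x - ∂(coeff of dx∧dz)/∂y + ∂(coeff of dx∧dy)/∂z
  = ∂/∂x (2*x + 4*y) - ∂/∂y (-y + 6*z) + ∂/∂z (-3*z).
Each of these terms simplifies to sums of mixed partials that cancel in pairs. The result is 0 (by equality of mixed partials for smooth functions — Schwarz / Clairaut).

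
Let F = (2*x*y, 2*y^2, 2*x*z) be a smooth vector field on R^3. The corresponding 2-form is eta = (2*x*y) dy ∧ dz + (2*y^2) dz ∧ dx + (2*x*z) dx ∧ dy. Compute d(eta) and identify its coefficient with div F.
d(eta) = (2*x + 6*y) dx ∧ dy ∧ dz; div F = 2*x + 6*y

For a 2-form in R^3 of the form above, applying d gives a 3-form with coefficient ∂P/∂x + ∂Q/∂y + ∂R/∂z:
  ∂P/∂x = 2*y
  ∂Q/∂y = 4*y
  ∂R/∂z = 2*x
Sum = 2*x + 6*y, which is exactly div F.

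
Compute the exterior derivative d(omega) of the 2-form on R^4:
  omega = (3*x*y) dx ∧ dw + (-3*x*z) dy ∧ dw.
d(omega) = (-3*x - 3*z) dx ∧ dy ∧ dw + (3*x) dy ∧ dz ∧ dw

For a 2-form omega = sum_{i<j} g_{ij} dx_i ∧ dx_j, the exterior derivative is
  d(omega) = sum_{i<j} d(g_{ij}) ∧ dx_i ∧ dx_j = sum_{i<j, k} (∂g_{ij}/∂x_k) dx_k ∧ dx_i ∧ dx_j.
Expand each term, using dx_k ∧ dx_i ∧ dx_j = sgn(permutation) dx_{(a)} ∧ dx_{(b)} ∧ dx_{(c)} with (a < b < c) sorted:
  d(3*x*y) includes (∂/∂y)(3*x*y) dy = (3*x) dy, which multiplied by dx ∧ dw gives (-3*x) dx ∧ dy ∧ dw
  d(-3*x*z) includes (∂/∂x)(-3*x*z) dx = (-3*z) dx, which multiplied by dy ∧ dw gives (-3*z) dx ∧ dy ∧ dw
  d(-3*x*z) includes (∂/∂z)(-3*x*z) dz = (-3*x) dz, which multiplied by dy ∧ dw gives (3*x) dy ∧ dz ∧ dw
Collecting like 3-forms: d(omega) = (-3*x - 3*z) dx ∧ dy ∧ dw + (3*x) dy ∧ dz ∧ dw.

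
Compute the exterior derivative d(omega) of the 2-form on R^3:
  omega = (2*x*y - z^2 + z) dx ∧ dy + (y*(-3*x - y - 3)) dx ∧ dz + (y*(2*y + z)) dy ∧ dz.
d(omega) = (3*x + 2*y - 2*z + 4) dx ∧ dy ∧ dz

For a 2-form omega = sum_{i<j} g_{ij} dx_i ∧ dx_j, the exterior derivative is
  d(omega) = sum_{i<j} d(g_{ij}) ∧ dx_i ∧ dx_j = sum_{i<j, k} (∂g_{ij}/∂x_k) dx_k ∧ dx_i ∧ dx_j.
Expand each term, using dx_k ∧ dx_i ∧ dx_j = sgn(permutation) dx_{(a)} ∧ dx_{(b)} ∧ dx_{(c)} with (a < b < c) sorted:
  d(2*x*y - z^2 + z) includes (∂/∂z)(2*x*y - z^2 + z) dz = (1 - 2*z) dz, which multiplied by dx ∧ dy gives (1 - 2*z) dx ∧ dy ∧ dz
  d(y*(-3*x - y - 3)) includes (∂/∂y)(y*(-3*x - y - 3)) dy = (-3*x - 2*y - 3) dy, which multiplied by dx ∧ dz gives (3*x + 2*y + 3) dx ∧ dy ∧ dz
Collecting like 3-forms: d(omega) = (3*x + 2*y - 2*z + 4) dx ∧ dy ∧ dz.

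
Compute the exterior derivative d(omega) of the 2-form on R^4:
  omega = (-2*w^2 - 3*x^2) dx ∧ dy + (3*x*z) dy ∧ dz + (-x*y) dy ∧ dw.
d(omega) = (-4*w - y) dx ∧ dy ∧ dw + (3*z) dx ∧ dy ∧ dz

For a 2-form omega = sum_{i<j} g_{ij} dx_i ∧ dx_j, the exterior derivative is
  d(omega) = sum_{i<j} d(g_{ij}) ∧ dx_i ∧ dx_j = sum_{i<j, k} (∂g_{ij}/∂x_k) dx_k ∧ dx_i ∧ dx_j.
Expand each term, using dx_k ∧ dx_i ∧ dx_j = sgn(permutation) dx_{(a)} ∧ dx_{(b)} ∧ dx_{(c)} with (a < b < c) sorted:
  d(-2*w^2 - 3*x^2) includes (∂/∂w)(-2*w^2 - 3*x^2) dw = (-4*w) dw, which multiplied by dx ∧ dy gives (-4*w) dx ∧ dy ∧ dw
  d(3*x*z) includes (∂/∂x)(3*x*z) dx = (3*z) dx, which multiplied by dy ∧ dz gives (3*z) dx ∧ dy ∧ dz
  d(-x*y) includes (∂/∂x)(-x*y) dx = (-y) dx, which multiplied by dy ∧ dw gives (-y) dx ∧ dy ∧ dw
Collecting like 3-forms: d(omega) = (-4*w - y) dx ∧ dy ∧ dw + (3*z) dx ∧ dy ∧ dz.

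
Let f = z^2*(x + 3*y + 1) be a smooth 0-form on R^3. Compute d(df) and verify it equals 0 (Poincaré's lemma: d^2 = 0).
d(df) = 0

Step 1: df = sum_i (∂f/∂x_i) dx_i = (z^2) dx + (3*z^2) dy + (2*z*(x + 3*y + 1)) dz.
Step 2: Apply d again. Using the 1-form formula, the coefficient of dx ∧ dy in d(df) is ∂^2 f/∂x ∂y - ∂^2 f/∂y ∂x = (0) - (0) = 0 (equality of mixed partials for smooth f).
Similarly for dx ∧ dz and dy ∧ dz — all coefficients vanish. So d(df) = 0.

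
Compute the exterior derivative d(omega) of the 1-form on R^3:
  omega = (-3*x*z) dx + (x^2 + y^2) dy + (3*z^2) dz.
d(omega) = (2*x) dx ∧ dy + (3*x) dx ∧ dz

For a 1-form omega = sum_i f_i dx_i, the exterior derivative is
  d(omega) = sum_{i < j} (∂f_j/∂x_i - ∂f_i/∂x_j) dx_i ∧ dx_j.
  coefficient of dx ∧ dy: ∂f_2/∂x - ∂f_1/∂y = ∂(x^2 + y^2)/∂x - ∂(-3*x*z)/∂y = 2*x
  coefficient of dx ∧ dz: ∂f_3/∂x - ∂f_1/∂z = ∂(3*z^2)/∂x - ∂(-3*x*z)/∂z = 3*x
Assembling: d(omega) = (2*x) dx ∧ dy + (3*x) dx ∧ dz.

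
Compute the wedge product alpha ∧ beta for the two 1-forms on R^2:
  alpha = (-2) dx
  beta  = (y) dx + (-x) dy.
alpha ∧ beta = (2*x) dx ∧ dy

Distribute the wedge, using dx_i ∧ dx_j = -dx_j ∧ dx_i and dx_i ∧ dx_i = 0. For each pair (i, j) with i < j, the coefficient of dx_i ∧ dx_j in alpha ∧ beta is (alpha_i * beta_j - alpha_j * beta_i). Collecting: alpha ∧ beta = (2*x) dx ∧ dy.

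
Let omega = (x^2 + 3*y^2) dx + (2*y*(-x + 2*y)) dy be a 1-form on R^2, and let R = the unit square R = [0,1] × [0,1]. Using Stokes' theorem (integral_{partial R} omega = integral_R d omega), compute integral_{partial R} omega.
integral_(partial R) omega = -4

Stokes: integral_partial_R omega = integral_R d omega with d omega = (∂Q/∂x - ∂P/∂y) dx ∧ dy.
  ∂Q/∂x = -2*y
  ∂P/∂y = 6*y
  integrand = ∂Q/∂x - ∂P/∂y = -8*y.
Integrating over R: integral_0^1 integral_0^1 (-8*y) dx dy = -4.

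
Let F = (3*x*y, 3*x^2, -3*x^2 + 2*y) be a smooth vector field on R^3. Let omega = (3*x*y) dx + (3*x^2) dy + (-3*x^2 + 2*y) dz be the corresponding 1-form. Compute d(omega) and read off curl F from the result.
d(omega) = (2) dy ∧ dz + (6*x) dz ∧ dx + (3*x) dx ∧ dy; curl F = (2, 6*x, 3*x)

d omega = sum_{i<j} (∂f_j/∂x_i - ∂f_i/∂x_j) dx_i ∧ dx_j. Under the identification (dy ∧ dz, dz ∧ dx, dx ∧ dy) ↔ (e_x, e_y, e_z), the coefficients are exactly the components of curl F. Compute:
  ∂R/∂y - ∂Q/∂z = (2) - (0) = 2
  ∂P/∂z - ∂R/∂x = (0) - (-6*x) = 6*x
  ∂Q/∂x - ∂P/∂y = (6*x) - (3*x) = 3*x.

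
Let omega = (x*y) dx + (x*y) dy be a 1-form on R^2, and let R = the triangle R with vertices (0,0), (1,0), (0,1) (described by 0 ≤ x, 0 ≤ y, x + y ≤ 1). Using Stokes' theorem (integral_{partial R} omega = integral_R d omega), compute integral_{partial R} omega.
integral_(partial R) omega = 0

Stokes: integral_partial_R omega = integral_R d omega with d omega = (∂Q/∂x - ∂P/∂y) dx ∧ dy.
  ∂Q/∂x = y
  ∂P/∂y = x
  integrand = ∂Q/∂x - ∂P/∂y = -x + y.
Integrating over R: integral_0^1 integral_0^{1-x} (-x + y) dy dx = 0.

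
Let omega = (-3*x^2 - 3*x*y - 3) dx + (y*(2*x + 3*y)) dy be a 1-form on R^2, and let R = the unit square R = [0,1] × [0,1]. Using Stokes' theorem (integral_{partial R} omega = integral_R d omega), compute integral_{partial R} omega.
integral_(partial R) omega = 5/2

Stokes: integral_partial_R omega = integral_R d omega with d omega = (∂Q/∂x - ∂P/∂y) dx ∧ dy.
  ∂Q/∂x = 2*y
  ∂P/∂y = -3*x
  integrand = ∂Q/∂x - ∂P/∂y = 3*x + 2*y.
Integrating over R: integral_0^1 integral_0^1 (3*x + 2*y) dx dy = 5/2.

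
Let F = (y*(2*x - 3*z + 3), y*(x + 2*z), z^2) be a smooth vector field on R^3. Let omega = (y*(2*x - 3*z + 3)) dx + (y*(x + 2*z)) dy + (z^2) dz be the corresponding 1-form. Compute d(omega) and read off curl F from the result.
d(omega) = (-2*y) dy ∧ dz + (-3*y) dz ∧ dx + (-2*x + y + 3*z - 3) dx ∧ dy; curl F = (-2*y, -3*y, -2*x + y + 3*z - 3)

d omega = sum_{i<j} (∂f_j/∂x_i - ∂f_i/∂x_j) dx_i ∧ dx_j. Under the identification (dy ∧ dz, dz ∧ dx, dx ∧ dy) ↔ (e_x, e_y, e_z), the coefficients are exactly the components of curl F. Compute:
  ∂R/∂y - ∂Q/∂z = (0) - (2*y) = -2*y
  ∂P/∂z - ∂R/∂x = (-3*y) - (0) = -3*y
  ∂Q/∂x - ∂P/∂y = (y) - (2*x - 3*z + 3) = -2*x + y + 3*z - 3.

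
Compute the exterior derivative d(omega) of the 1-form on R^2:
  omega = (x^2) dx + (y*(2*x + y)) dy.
d(omega) = (2*y) dx ∧ dy

For a 1-form omega = sum_i f_i dx_i, the exterior derivative is
  d(omega) = sum_{i < j} (∂f_j/∂x_i - ∂f_i/∂x_j) dx_i ∧ dx_j.
  coefficient of dx ∧ dy: ∂f_2/∂x - ∂f_1/∂y = ∂(y*(2*x + y))/∂x - ∂(x^2)/∂y = 2*y
Assembling: d(omega) = (2*y) dx ∧ dy.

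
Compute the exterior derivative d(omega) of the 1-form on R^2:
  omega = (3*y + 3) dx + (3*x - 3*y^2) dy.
d(omega) = 0

For a 1-form omega = sum_i f_i dx_i, the exterior derivative is
  d(omega) = sum_{i < j} (∂f_j/∂x_i - ∂f_i/∂x_j) dx_i ∧ dx_j.

Assembling: d(omega) = 0.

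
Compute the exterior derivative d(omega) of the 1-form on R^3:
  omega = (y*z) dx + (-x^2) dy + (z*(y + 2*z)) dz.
d(omega) = (-2*x - z) dx ∧ dy + (-y) dx ∧ dz + (z) dy ∧ dz

For a 1-form omega = sum_i f_i dx_i, the exterior derivative is
  d(omega) = sum_{i < j} (∂f_j/∂x_i - ∂f_i/∂x_j) dx_i ∧ dx_j.
  coefficient of dx ∧ dy: ∂f_2/∂x - ∂f_1/∂y = ∂(-x^2)/∂x - ∂(y*z)/∂y = -2*x - z
  coefficient of dx ∧ dz: ∂f_3/∂x - ∂f_1/∂z = ∂(z*(y + 2*z))/∂x - ∂(y*z)/∂z = -y
  coefficient of dy ∧ dz: ∂f_3/∂y - ∂f_2/∂z = ∂(z*(y + 2*z))/∂y - ∂(-x^2)/∂z = z
Assembling: d(omega) = (-2*x - z) dx ∧ dy + (-y) dx ∧ dz + (z) dy ∧ dz.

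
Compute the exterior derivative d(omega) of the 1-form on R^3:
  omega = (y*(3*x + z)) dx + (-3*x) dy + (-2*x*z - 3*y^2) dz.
d(omega) = (-3*x - z - 3) dx ∧ dy + (-y - 2*z) dx ∧ dz + (-6*y) dy ∧ dz

For a 1-form omega = sum_i f_i dx_i, the exterior derivative is
  d(omega) = sum_{i < j} (∂f_j/∂x_i - ∂f_i/∂x_j) dx_i ∧ dx_j.
  coefficient of dx ∧ dy: ∂f_2/∂x - ∂f_1/∂y = ∂(-3*x)/∂x - ∂(y*(3*x + z))/∂y = -3*x - z - 3
  coefficient of dx ∧ dz: ∂f_3/∂x - ∂f_1/∂z = ∂(-2*x*z - 3*y^2)/∂x - ∂(y*(3*x + z))/∂z = -y - 2*z
  coefficient of dy ∧ dz: ∂f_3/∂y - ∂f_2/∂z = ∂(-2*x*z - 3*y^2)/∂y - ∂(-3*x)/∂z = -6*y
Assembling: d(omega) = (-3*x - z - 3) dx ∧ dy + (-y - 2*z) dx ∧ dz + (-6*y) dy ∧ dz.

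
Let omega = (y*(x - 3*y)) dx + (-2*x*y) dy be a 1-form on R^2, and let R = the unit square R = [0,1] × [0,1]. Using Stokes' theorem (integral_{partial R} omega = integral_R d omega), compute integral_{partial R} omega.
integral_(partial R) omega = 3/2

Stokes: integral_partial_R omega = integral_R d omega with d omega = (∂Q/∂x - ∂P/∂y) dx ∧ dy.
  ∂Q/∂x = -2*y
  ∂P/∂y = x - 6*y
  integrand = ∂Q/∂x - ∂P/∂y = -x + 4*y.
Integrating over R: integral_0^1 integral_0^1 (-x + 4*y) dx dy = 3/2.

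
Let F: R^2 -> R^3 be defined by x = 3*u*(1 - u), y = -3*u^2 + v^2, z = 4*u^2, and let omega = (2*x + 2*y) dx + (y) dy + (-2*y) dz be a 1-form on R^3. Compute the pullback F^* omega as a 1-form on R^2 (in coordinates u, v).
F^* omega = (138*u^3 - 72*u^2 - 34*u*v^2 + 18*u + 6*v^2) du + (2*v*(-3*u^2 + v^2)) dv

Using F^*(f dg) = (f ∘ F) d(g ∘ F), substitute each coordinate x_i by F_i(u, v) in f_i, and replace dx_i by d F_i = (∂F_i/∂u) du + (∂F_i/∂v) dv.
  For the x component: f_1(F) = -12*u^2 + 6*u + 2*v^2; d F_1 = (3 - 6*u) du + (0) dv
  For the y component: f_2(F) = -3*u^2 + v^2; d F_2 = (-6*u) du + (2*v) dv
  For the z component: f_3(F) = 6*u^2 - 2*v^2; d F_3 = (8*u) du + (0) dv
Combining and collecting du, dv coefficients:
  coeff of du: 138*u^3 - 72*u^2 - 34*u*v^2 + 18*u + 6*v^2
  coeff of dv: 2*v*(-3*u^2 + v^2)
F^* omega = (138*u^3 - 72*u^2 - 34*u*v^2 + 18*u + 6*v^2) du + (2*v*(-3*u^2 + v^2)) dv.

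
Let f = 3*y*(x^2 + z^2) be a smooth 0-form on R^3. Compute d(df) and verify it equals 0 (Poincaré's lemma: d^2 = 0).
d(df) = 0

Step 1: df = sum_i (∂f/∂x_i) dx_i = (6*x*y) dx + (3*x^2 + 3*z^2) dy + (6*y*z) dz.
Step 2: Apply d again. Using the 1-form formula, the coefficient of dx ∧ dy in d(df) is ∂^2 f/∂x ∂y - ∂^2 f/∂y ∂x = (6*x) - (6*x) = 0 (equality of mixed partials for smooth f).
Similarly for dx ∧ dz and dy ∧ dz — all coefficients vanish. So d(df) = 0.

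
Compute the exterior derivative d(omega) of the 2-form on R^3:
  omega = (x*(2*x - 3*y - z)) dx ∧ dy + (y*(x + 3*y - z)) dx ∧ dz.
d(omega) = (-2*x - 6*y + z) dx ∧ dy ∧ dz

For a 2-form omega = sum_{i<j} g_{ij} dx_i ∧ dx_j, the exterior derivative is
  d(omega) = sum_{i<j} d(g_{ij}) ∧ dx_i ∧ dx_j = sum_{i<j, k} (∂g_{ij}/∂x_k) dx_k ∧ dx_i ∧ dx_j.
Expand each term, using dx_k ∧ dx_i ∧ dx_j = sgn(permutation) dx_{(a)} ∧ dx_{(b)} ∧ dx_{(c)} with (a < b < c) sorted:
  d(x*(2*x - 3*y - z)) includes (∂/∂z)(x*(2*x - 3*y - z)) dz = (-x) dz, which multiplied by dx ∧ dy gives (-x) dx ∧ dy ∧ dz
  d(y*(x + 3*y - z)) includes (∂/∂y)(y*(x + 3*y - z)) dy = (x + 6*y - z) dy, which multiplied by dx ∧ dz gives (-x - 6*y + z) dx ∧ dy ∧ dz
Collecting like 3-forms: d(omega) = (-2*x - 6*y + z) dx ∧ dy ∧ dz.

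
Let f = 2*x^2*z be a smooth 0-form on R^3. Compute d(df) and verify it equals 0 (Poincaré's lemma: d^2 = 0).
d(df) = 0

Step 1: df = sum_i (∂f/∂x_i) dx_i = (4*x*z) dx + (0) dy + (2*x^2) dz.
Step 2: Apply d again. Using the 1-form formula, the coefficient of dx ∧ dy in d(df) is ∂^2 f/∂x ∂y - ∂^2 f/∂y ∂x = (0) - (0) = 0 (equality of mixed partials for smooth f).
Similarly for dx ∧ dz and dy ∧ dz — all coefficients vanish. So d(df) = 0.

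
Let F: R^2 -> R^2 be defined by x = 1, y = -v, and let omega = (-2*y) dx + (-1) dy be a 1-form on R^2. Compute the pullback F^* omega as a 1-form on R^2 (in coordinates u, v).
F^* omega = (1) dv

Using F^*(f dg) = (f ∘ F) d(g ∘ F), substitute each coordinate x_i by F_i(u, v) in f_i, and replace dx_i by d F_i = (∂F_i/∂u) du + (∂F_i/∂v) dv.
  For the x component: f_1(F) = 2*v; d F_1 = (0) du + (0) dv
  For the y component: f_2(F) = -1; d F_2 = (0) du + (-1) dv
Combining and collecting du, dv coefficients:
  coeff of du: 0
  coeff of dv: 1
F^* omega = (1) dv.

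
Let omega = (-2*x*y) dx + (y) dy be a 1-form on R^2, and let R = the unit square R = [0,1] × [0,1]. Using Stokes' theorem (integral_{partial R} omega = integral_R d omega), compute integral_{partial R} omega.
integral_(partial R) omega = 1

Stokes: integral_partial_R omega = integral_R d omega with d omega = (∂Q/∂x - ∂P/∂y) dx ∧ dy.
  ∂Q/∂x = 0
  ∂P/∂y = -2*x
  integrand = ∂Q/∂x - ∂P/∂y = 2*x.
Integrating over R: integral_0^1 integral_0^1 (2*x) dx dy = 1.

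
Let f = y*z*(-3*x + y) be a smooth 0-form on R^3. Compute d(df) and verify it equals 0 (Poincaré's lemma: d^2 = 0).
d(df) = 0

Step 1: df = sum_i (∂f/∂x_i) dx_i = (-3*y*z) dx + (z*(-3*x + 2*y)) dy + (y*(-3*x + y)) dz.
Step 2: Apply d again. Using the 1-form formula, the coefficient of dx ∧ dy in d(df) is ∂^2 f/∂x ∂y - ∂^2 f/∂y ∂x = (-3*z) - (-3*z) = 0 (equality of mixed partials for smooth f).
Similarly for dx ∧ dz and dy ∧ dz — all coefficients vanish. So d(df) = 0.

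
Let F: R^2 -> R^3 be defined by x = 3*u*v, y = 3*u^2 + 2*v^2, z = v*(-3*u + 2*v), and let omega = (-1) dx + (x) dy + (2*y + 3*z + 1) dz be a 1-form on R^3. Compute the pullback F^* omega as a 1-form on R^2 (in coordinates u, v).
F^* omega = (3*v*(9*u*v - 10*v^2 - 2)) du + (-18*u^3 + 51*u^2*v - 54*u*v^2 - 6*u + 40*v^3 + 4*v) dv

Using F^*(f dg) = (f ∘ F) d(g ∘ F), substitute each coordinate x_i by F_i(u, v) in f_i, and replace dx_i by d F_i = (∂F_i/∂u) du + (∂F_i/∂v) dv.
  For the x component: f_1(F) = -1; d F_1 = (3*v) du + (3*u) dv
  For the y component: f_2(F) = 3*u*v; d F_2 = (6*u) du + (4*v) dv
  For the z component: f_3(F) = 6*u^2 - 9*u*v + 10*v^2 + 1; d F_3 = (-3*v) du + (-3*u + 4*v) dv
Combining and collecting du, dv coefficients:
  coeff of du: 3*v*(9*u*v - 10*v^2 - 2)
  coeff of dv: -18*u^3 + 51*u^2*v - 54*u*v^2 - 6*u + 40*v^3 + 4*v
F^* omega = (3*v*(9*u*v - 10*v^2 - 2)) du + (-18*u^3 + 51*u^2*v - 54*u*v^2 - 6*u + 40*v^3 + 4*v) dv.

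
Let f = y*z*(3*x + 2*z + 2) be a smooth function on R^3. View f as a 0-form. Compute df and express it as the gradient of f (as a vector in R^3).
df = (3*y*z) dx + (z*(3*x + 2*z + 2)) dy + (y*(3*x + 4*z + 2)) dz; grad f = (3*y*z, z*(3*x + 2*z + 2), y*(3*x + 4*z + 2))

For a 0-form f, d f = (∂f/∂x) dx + (∂f/∂y) dy + (∂f/∂z) dz. The components of the vector representation are exactly the entries of grad f in Cartesian coordinates:
  ∂f/∂x = 3*y*z
  ∂f/∂y = z*(3*x + 2*z + 2)
  ∂f/∂z = y*(3*x + 4*z + 2).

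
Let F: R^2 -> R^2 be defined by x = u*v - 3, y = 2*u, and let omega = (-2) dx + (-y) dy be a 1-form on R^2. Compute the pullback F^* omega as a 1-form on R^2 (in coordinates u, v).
F^* omega = (-4*u - 2*v) du + (-2*u) dv

Using F^*(f dg) = (f ∘ F) d(g ∘ F), substitute each coordinate x_i by F_i(u, v) in f_i, and replace dx_i by d F_i = (∂F_i/∂u) du + (∂F_i/∂v) dv.
  For the x component: f_1(F) = -2; d F_1 = (v) du + (u) dv
  For the y component: f_2(F) = -2*u; d F_2 = (2) du + (0) dv
Combining and collecting du, dv coefficients:
  coeff of du: -4*u - 2*v
  coeff of dv: -2*u
F^* omega = (-4*u - 2*v) du + (-2*u) dv.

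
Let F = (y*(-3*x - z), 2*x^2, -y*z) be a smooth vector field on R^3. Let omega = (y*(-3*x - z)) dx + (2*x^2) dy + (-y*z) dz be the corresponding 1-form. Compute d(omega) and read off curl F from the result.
d(omega) = (-z) dy ∧ dz + (-y) dz ∧ dx + (7*x + z) dx ∧ dy; curl F = (-z, -y, 7*x + z)

d omega = sum_{i<j} (∂f_j/∂x_i - ∂f_i/∂x_j) dx_i ∧ dx_j. Under the identification (dy ∧ dz, dz ∧ dx, dx ∧ dy) ↔ (e_x, e_y, e_z), the coefficients are exactly the components of curl F. Compute:
  ∂R/∂y - ∂Q/∂z = (-z) - (0) = -z
  ∂P/∂z - ∂R/∂x = (-y) - (0) = -y
  ∂Q/∂x - ∂P/∂y = (4*x) - (-3*x - z) = 7*x + z.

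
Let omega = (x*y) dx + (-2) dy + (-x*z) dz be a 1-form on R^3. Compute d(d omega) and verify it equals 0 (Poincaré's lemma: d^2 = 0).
d(d omega) = 0

Step 1: d omega = sum_{i<j} (∂f_j/∂x_i - ∂f_i/∂x_j) dx_i ∧ dx_j:
  coeff of dx ∧ dy: -x
  coeff of dx ∧ dz: -z
  coeff of dy ∧ dz: 0
Step 2: Apply d again to each 2-form coefficient. The only possible 3-form in R^3 is dx ∧ dy ∧ dz, with coefficient
  ∂(coeff of dy∧dz)/∂x - ∂(coeff of dx∧dz)/∂y + ∂(coeff of dx∧dy)/∂z
  = ∂/∂x (0) - ∂/∂y (-z) + ∂/∂z (-x).
Each of these terms simplifies to sums of mixed partials that cancel in pairs. The result is 0 (by equality of mixed partials for smooth functions — Schwarz / Clairaut).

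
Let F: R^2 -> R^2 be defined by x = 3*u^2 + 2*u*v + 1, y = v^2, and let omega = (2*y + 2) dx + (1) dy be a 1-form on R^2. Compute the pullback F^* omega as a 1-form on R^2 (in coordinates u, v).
F^* omega = (12*u*v^2 + 12*u + 4*v^3 + 4*v) du + (4*u*v^2 + 4*u + 2*v) dv

Using F^*(f dg) = (f ∘ F) d(g ∘ F), substitute each coordinate x_i by F_i(u, v) in f_i, and replace dx_i by d F_i = (∂F_i/∂u) du + (∂F_i/∂v) dv.
  For the x component: f_1(F) = 2*v^2 + 2; d F_1 = (6*u + 2*v) du + (2*u) dv
  For the y component: f_2(F) = 1; d F_2 = (0) du + (2*v) dv
Combining and collecting du, dv coefficients:
  coeff of du: 12*u*v^2 + 12*u + 4*v^3 + 4*v
  coeff of dv: 4*u*v^2 + 4*u + 2*v
F^* omega = (12*u*v^2 + 12*u + 4*v^3 + 4*v) du + (4*u*v^2 + 4*u + 2*v) dv.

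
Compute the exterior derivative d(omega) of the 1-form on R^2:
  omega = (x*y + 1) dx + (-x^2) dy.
d(omega) = (-3*x) dx ∧ dy

For a 1-form omega = sum_i f_i dx_i, the exterior derivative is
  d(omega) = sum_{i < j} (∂f_j/∂x_i - ∂f_i/∂x_j) dx_i ∧ dx_j.
  coefficient of dx ∧ dy: ∂f_2/∂x - ∂f_1/∂y = ∂(-x^2)/∂x - ∂(x*y + 1)/∂y = -3*x
Assembling: d(omega) = (-3*x) dx ∧ dy.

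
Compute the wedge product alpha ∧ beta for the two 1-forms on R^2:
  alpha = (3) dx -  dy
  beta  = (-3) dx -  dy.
alpha ∧ beta = (-6) dx ∧ dy

Distribute the wedge, using dx_i ∧ dx_j = -dx_j ∧ dx_i and dx_i ∧ dx_i = 0. For each pair (i, j) with i < j, the coefficient of dx_i ∧ dx_j in alpha ∧ beta is (alpha_i * beta_j - alpha_j * beta_i). Collecting: alpha ∧ beta = (-6) dx ∧ dy.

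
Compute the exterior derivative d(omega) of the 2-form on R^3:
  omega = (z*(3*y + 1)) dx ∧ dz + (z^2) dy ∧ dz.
d(omega) = (-3*z) dx ∧ dy ∧ dz

For a 2-form omega = sum_{i<j} g_{ij} dx_i ∧ dx_j, the exterior derivative is
  d(omega) = sum_{i<j} d(g_{ij}) ∧ dx_i ∧ dx_j = sum_{i<j, k} (∂g_{ij}/∂x_k) dx_k ∧ dx_i ∧ dx_j.
Expand each term, using dx_k ∧ dx_i ∧ dx_j = sgn(permutation) dx_{(a)} ∧ dx_{(b)} ∧ dx_{(c)} with (a < b < c) sorted:
  d(z*(3*y + 1)) includes (∂/∂y)(z*(3*y + 1)) dy = (3*z) dy, which multiplied by dx ∧ dz gives (-3*z) dx ∧ dy ∧ dz
Collecting like 3-forms: d(omega) = (-3*z) dx ∧ dy ∧ dz.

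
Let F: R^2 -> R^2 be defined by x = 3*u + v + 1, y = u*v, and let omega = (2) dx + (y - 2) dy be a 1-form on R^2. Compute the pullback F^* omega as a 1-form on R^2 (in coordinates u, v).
F^* omega = (u*v^2 - 2*v + 6) du + (u^2*v - 2*u + 2) dv

Using F^*(f dg) = (f ∘ F) d(g ∘ F), substitute each coordinate x_i by F_i(u, v) in f_i, and replace dx_i by d F_i = (∂F_i/∂u) du + (∂F_i/∂v) dv.
  For the x component: f_1(F) = 2; d F_1 = (3) du + (1) dv
  For the y component: f_2(F) = u*v - 2; d F_2 = (v) du + (u) dv
Combining and collecting du, dv coefficients:
  coeff of du: u*v^2 - 2*v + 6
  coeff of dv: u^2*v - 2*u + 2
F^* omega = (u*v^2 - 2*v + 6) du + (u^2*v - 2*u + 2) dv.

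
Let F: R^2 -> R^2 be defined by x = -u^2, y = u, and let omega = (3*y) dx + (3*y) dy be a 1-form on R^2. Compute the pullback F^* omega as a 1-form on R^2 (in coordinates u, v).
F^* omega = (3*u*(1 - 2*u)) du

Using F^*(f dg) = (f ∘ F) d(g ∘ F), substitute each coordinate x_i by F_i(u, v) in f_i, and replace dx_i by d F_i = (∂F_i/∂u) du + (∂F_i/∂v) dv.
  For the x component: f_1(F) = 3*u; d F_1 = (-2*u) du + (0) dv
  For the y component: f_2(F) = 3*u; d F_2 = (1) du + (0) dv
Combining and collecting du, dv coefficients:
  coeff of du: 3*u*(1 - 2*u)
  coeff of dv: 0
F^* omega = (3*u*(1 - 2*u)) du.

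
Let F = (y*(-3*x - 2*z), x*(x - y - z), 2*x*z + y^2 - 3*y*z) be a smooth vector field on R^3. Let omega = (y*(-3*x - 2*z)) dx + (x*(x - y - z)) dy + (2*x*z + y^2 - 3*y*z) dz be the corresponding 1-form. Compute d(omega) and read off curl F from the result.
d(omega) = (x + 2*y - 3*z) dy ∧ dz + (-2*y - 2*z) dz ∧ dx + (5*x - y + z) dx ∧ dy; curl F = (x + 2*y - 3*z, -2*y - 2*z, 5*x - y + z)

d omega = sum_{i<j} (∂f_j/∂x_i - ∂f_i/∂x_j) dx_i ∧ dx_j. Under the identification (dy ∧ dz, dz ∧ dx, dx ∧ dy) ↔ (e_x, e_y, e_z), the coefficients are exactly the components of curl F. Compute:
  ∂R/∂y - ∂Q/∂z = (2*y - 3*z) - (-x) = x + 2*y - 3*z
  ∂P/∂z - ∂R/∂x = (-2*y) - (2*z) = -2*y - 2*z
  ∂Q/∂x - ∂P/∂y = (2*x - y - z) - (-3*x - 2*z) = 5*x - y + z.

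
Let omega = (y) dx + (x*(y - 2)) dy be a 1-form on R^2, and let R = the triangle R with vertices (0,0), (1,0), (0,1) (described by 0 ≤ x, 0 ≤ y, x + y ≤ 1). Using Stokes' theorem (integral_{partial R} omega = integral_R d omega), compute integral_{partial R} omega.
integral_(partial R) omega = -4/3

Stokes: integral_partial_R omega = integral_R d omega with d omega = (∂Q/∂x - ∂P/∂y) dx ∧ dy.
  ∂Q/∂x = y - 2
  ∂P/∂y = 1
  integrand = ∂Q/∂x - ∂P/∂y = y - 3.
Integrating over R: integral_0^1 integral_0^{1-x} (y - 3) dy dx = -4/3.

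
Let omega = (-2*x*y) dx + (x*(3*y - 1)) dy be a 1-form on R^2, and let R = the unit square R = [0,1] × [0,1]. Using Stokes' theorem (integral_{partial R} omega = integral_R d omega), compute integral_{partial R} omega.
integral_(partial R) omega = 3/2

Stokes: integral_partial_R omega = integral_R d omega with d omega = (∂Q/∂x - ∂P/∂y) dx ∧ dy.
  ∂Q/∂x = 3*y - 1
  ∂P/∂y = -2*x
  integrand = ∂Q/∂x - ∂P/∂y = 2*x + 3*y - 1.
Integrating over R: integral_0^1 integral_0^1 (2*x + 3*y - 1) dx dy = 3/2.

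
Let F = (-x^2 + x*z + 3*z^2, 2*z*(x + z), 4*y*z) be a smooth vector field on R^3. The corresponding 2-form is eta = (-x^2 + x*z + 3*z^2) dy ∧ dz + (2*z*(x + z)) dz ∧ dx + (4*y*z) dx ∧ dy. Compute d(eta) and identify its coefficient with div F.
d(eta) = (-2*x + 4*y + z) dx ∧ dy ∧ dz; div F = -2*x + 4*y + z

For a 2-form in R^3 of the form above, applying d gives a 3-form with coefficient ∂P/∂x + ∂Q/∂y + ∂R/∂z:
  ∂P/∂x = -2*x + z
  ∂Q/∂y = 0
  ∂R/∂z = 4*y
Sum = -2*x + 4*y + z, which is exactly div F.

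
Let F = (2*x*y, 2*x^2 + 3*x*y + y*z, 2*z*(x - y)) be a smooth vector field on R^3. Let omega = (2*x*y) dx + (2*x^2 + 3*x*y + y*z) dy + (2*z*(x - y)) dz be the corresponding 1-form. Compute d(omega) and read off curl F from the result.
d(omega) = (-y - 2*z) dy ∧ dz + (-2*z) dz ∧ dx + (2*x + 3*y) dx ∧ dy; curl F = (-y - 2*z, -2*z, 2*x + 3*y)

d omega = sum_{i<j} (∂f_j/∂x_i - ∂f_i/∂x_j) dx_i ∧ dx_j. Under the identification (dy ∧ dz, dz ∧ dx, dx ∧ dy) ↔ (e_x, e_y, e_z), the coefficients are exactly the components of curl F. Compute:
  ∂R/∂y - ∂Q/∂z = (-2*z) - (y) = -y - 2*z
  ∂P/∂z - ∂R/∂x = (0) - (2*z) = -2*z
  ∂Q/∂x - ∂P/∂y = (4*x + 3*y) - (2*x) = 2*x + 3*y.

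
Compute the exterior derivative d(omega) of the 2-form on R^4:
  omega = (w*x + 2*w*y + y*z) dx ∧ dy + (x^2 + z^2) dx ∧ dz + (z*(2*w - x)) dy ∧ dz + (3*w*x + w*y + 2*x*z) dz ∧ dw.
d(omega) = (y - z) dx ∧ dy ∧ dz + (x + 2*y) dx ∧ dy ∧ dw + (w + 2*z) dy ∧ dz ∧ dw + (3*w + 2*z) dx ∧ dz ∧ dw

For a 2-form omega = sum_{i<j} g_{ij} dx_i ∧ dx_j, the exterior derivative is
  d(omega) = sum_{i<j} d(g_{ij}) ∧ dx_i ∧ dx_j = sum_{i<j, k} (∂g_{ij}/∂x_k) dx_k ∧ dx_i ∧ dx_j.
Expand each term, using dx_k ∧ dx_i ∧ dx_j = sgn(permutation) dx_{(a)} ∧ dx_{(b)} ∧ dx_{(c)} with (a < b < c) sorted:
  d(w*x + 2*w*y + y*z) includes (∂/∂z)(w*x + 2*w*y + y*z) dz = (y) dz, which multiplied by dx ∧ dy gives (y) dx ∧ dy ∧ dz
  d(w*x + 2*w*y + y*z) includes (∂/∂w)(w*x + 2*w*y + y*z) dw = (x + 2*y) dw, which multiplied by dx ∧ dy gives (x + 2*y) dx ∧ dy ∧ dw
  d(z*(2*w - x)) includes (∂/∂x)(z*(2*w - x)) dx = (-z) dx, which multiplied by dy ∧ dz gives (-z) dx ∧ dy ∧ dz
  d(z*(2*w - x)) includes (∂/∂w)(z*(2*w - x)) dw = (2*z) dw, which multiplied by dy ∧ dz gives (2*z) dy ∧ dz ∧ dw
  d(3*w*x + w*y + 2*x*z) includes (∂/∂x)(3*w*x + w*y + 2*x*z) dx = (3*w + 2*z) dx, which multiplied by dz ∧ dw gives (3*w + 2*z) dx ∧ dz ∧ dw
  d(3*w*x + w*y + 2*x*z) includes (∂/∂y)(3*w*x + w*y + 2*x*z) dy = (w) dy, which multiplied by dz ∧ dw gives (w) dy ∧ dz ∧ dw
Collecting like 3-forms: d(omega) = (y - z) dx ∧ dy ∧ dz + (x + 2*y) dx ∧ dy ∧ dw + (w + 2*z) dy ∧ dz ∧ dw + (3*w + 2*z) dx ∧ dz ∧ dw.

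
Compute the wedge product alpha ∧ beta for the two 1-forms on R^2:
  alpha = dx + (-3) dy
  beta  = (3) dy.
alpha ∧ beta = (3) dx ∧ dy

Distribute the wedge, using dx_i ∧ dx_j = -dx_j ∧ dx_i and dx_i ∧ dx_i = 0. For each pair (i, j) with i < j, the coefficient of dx_i ∧ dx_j in alpha ∧ beta is (alpha_i * beta_j - alpha_j * beta_i). Collecting: alpha ∧ beta = (3) dx ∧ dy.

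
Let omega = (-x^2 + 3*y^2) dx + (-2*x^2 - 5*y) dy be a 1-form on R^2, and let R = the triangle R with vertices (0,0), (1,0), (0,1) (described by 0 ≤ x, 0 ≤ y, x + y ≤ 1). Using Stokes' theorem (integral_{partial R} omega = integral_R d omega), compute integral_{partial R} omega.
integral_(partial R) omega = -5/3

Stokes: integral_partial_R omega = integral_R d omega with d omega = (∂Q/∂x - ∂P/∂y) dx ∧ dy.
  ∂Q/∂x = -4*x
  ∂P/∂y = 6*y
  integrand = ∂Q/∂x - ∂P/∂y = -4*x - 6*y.
Integrating over R: integral_0^1 integral_0^{1-x} (-4*x - 6*y) dy dx = -5/3.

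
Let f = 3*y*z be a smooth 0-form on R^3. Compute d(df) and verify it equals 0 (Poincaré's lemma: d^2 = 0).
d(df) = 0

Step 1: df = sum_i (∂f/∂x_i) dx_i = (0) dx + (3*z) dy + (3*y) dz.
Step 2: Apply d again. Using the 1-form formula, the coefficient of dx ∧ dy in d(df) is ∂^2 f/∂x ∂y - ∂^2 f/∂y ∂x = (0) - (0) = 0 (equality of mixed partials for smooth f).
Similarly for dx ∧ dz and dy ∧ dz — all coefficients vanish. So d(df) = 0.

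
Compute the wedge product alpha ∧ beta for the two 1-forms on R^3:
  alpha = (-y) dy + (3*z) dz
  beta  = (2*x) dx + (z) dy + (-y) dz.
alpha ∧ beta = (2*x*y) dx ∧ dy + (y^2 - 3*z^2) dy ∧ dz + (-6*x*z) dx ∧ dz

Distribute the wedge, using dx_i ∧ dx_j = -dx_j ∧ dx_i and dx_i ∧ dx_i = 0. For each pair (i, j) with i < j, the coefficient of dx_i ∧ dx_j in alpha ∧ beta is (alpha_i * beta_j - alpha_j * beta_i). Collecting: alpha ∧ beta = (2*x*y) dx ∧ dy + (y^2 - 3*z^2) dy ∧ dz + (-6*x*z) dx ∧ dz.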